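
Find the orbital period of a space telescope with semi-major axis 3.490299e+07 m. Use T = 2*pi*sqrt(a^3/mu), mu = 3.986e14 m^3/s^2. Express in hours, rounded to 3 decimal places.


Step 1: a^3 / mu = 4.251948e+22 / 3.986e14 = 1.066720e+08
Step 2: sqrt(1.066720e+08) = 10328.2158 s
Step 3: T = 2*pi * 10328.2158 = 64894.09 s
Step 4: T in hours = 64894.09 / 3600 = 18.026 hours

18.026


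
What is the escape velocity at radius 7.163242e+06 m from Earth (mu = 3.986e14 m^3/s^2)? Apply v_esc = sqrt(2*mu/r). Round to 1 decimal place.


Step 1: 2*mu/r = 2 * 3.986e14 / 7.163242e+06 = 111290390.5801
Step 2: v_esc = sqrt(111290390.5801) = 10549.4 m/s

10549.4


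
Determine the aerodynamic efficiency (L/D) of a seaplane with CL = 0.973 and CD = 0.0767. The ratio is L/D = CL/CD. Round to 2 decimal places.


Step 1: L/D = CL / CD = 0.973 / 0.0767
Step 2: L/D = 12.69

12.69


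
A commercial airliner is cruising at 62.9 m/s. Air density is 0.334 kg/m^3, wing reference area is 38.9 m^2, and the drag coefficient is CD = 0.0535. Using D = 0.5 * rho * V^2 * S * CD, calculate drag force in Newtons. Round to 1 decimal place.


Step 1: Dynamic pressure q = 0.5 * 0.334 * 62.9^2 = 660.7205 Pa
Step 2: Drag D = q * S * CD = 660.7205 * 38.9 * 0.0535
Step 3: D = 1375.1 N

1375.1


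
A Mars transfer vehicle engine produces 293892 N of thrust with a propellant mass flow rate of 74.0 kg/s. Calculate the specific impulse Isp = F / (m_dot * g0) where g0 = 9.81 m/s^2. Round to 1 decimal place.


Step 1: m_dot * g0 = 74.0 * 9.81 = 725.94
Step 2: Isp = 293892 / 725.94 = 404.8 s

404.8


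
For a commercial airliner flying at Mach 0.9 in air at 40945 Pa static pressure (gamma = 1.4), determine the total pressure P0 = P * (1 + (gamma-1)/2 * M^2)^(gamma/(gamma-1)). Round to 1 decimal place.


Step 1: (gamma-1)/2 * M^2 = 0.2 * 0.81 = 0.162
Step 2: 1 + 0.162 = 1.162
Step 3: Exponent gamma/(gamma-1) = 3.5
Step 4: P0 = 40945 * 1.162^3.5 = 69250.4 Pa

69250.4


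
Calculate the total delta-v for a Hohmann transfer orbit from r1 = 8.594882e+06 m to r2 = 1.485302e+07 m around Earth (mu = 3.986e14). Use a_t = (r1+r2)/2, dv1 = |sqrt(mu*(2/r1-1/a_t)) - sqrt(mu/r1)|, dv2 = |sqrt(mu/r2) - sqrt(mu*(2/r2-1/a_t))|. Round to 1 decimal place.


Step 1: Transfer semi-major axis a_t = (8.594882e+06 + 1.485302e+07) / 2 = 1.172395e+07 m
Step 2: v1 (circular at r1) = sqrt(mu/r1) = 6810.02 m/s
Step 3: v_t1 = sqrt(mu*(2/r1 - 1/a_t)) = 7665.12 m/s
Step 4: dv1 = |7665.12 - 6810.02| = 855.1 m/s
Step 5: v2 (circular at r2) = 5180.38 m/s, v_t2 = 4435.52 m/s
Step 6: dv2 = |5180.38 - 4435.52| = 744.86 m/s
Step 7: Total delta-v = 855.1 + 744.86 = 1600.0 m/s

1600.0


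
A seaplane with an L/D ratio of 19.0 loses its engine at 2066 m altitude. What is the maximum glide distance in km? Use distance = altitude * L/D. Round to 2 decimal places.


Step 1: Glide distance = altitude * L/D = 2066 * 19.0 = 39254.0 m
Step 2: Convert to km: 39254.0 / 1000 = 39.25 km

39.25


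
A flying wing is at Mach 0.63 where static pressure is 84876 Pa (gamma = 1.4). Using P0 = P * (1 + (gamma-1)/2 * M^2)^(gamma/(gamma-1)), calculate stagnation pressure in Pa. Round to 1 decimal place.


Step 1: (gamma-1)/2 * M^2 = 0.2 * 0.3969 = 0.07938
Step 2: 1 + 0.07938 = 1.07938
Step 3: Exponent gamma/(gamma-1) = 3.5
Step 4: P0 = 84876 * 1.07938^3.5 = 110890.7 Pa

110890.7


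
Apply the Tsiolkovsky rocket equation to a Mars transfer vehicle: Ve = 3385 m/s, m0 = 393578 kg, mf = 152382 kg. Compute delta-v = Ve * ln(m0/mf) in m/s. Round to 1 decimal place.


Step 1: Mass ratio m0/mf = 393578 / 152382 = 2.582838
Step 2: ln(2.582838) = 0.948889
Step 3: delta-v = 3385 * 0.948889 = 3212.0 m/s

3212.0


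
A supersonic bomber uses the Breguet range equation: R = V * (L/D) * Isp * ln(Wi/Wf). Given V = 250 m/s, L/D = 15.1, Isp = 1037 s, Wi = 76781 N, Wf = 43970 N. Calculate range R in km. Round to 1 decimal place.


Step 1: Coefficient = V * (L/D) * Isp = 250 * 15.1 * 1037 = 3914675.0 m
Step 2: Wi/Wf = 76781 / 43970 = 1.746213
Step 3: ln(1.746213) = 0.55745
Step 4: R = 3914675.0 * 0.55745 = 2182234.1 m = 2182.2 km

2182.2


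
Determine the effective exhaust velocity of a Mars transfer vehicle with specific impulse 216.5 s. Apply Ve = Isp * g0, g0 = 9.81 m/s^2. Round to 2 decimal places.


Step 1: Ve = Isp * g0 = 216.5 * 9.81
Step 2: Ve = 2123.87 m/s

2123.87


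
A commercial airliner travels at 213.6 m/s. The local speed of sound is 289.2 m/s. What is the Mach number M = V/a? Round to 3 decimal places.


Step 1: M = V / a = 213.6 / 289.2
Step 2: M = 0.739

0.739


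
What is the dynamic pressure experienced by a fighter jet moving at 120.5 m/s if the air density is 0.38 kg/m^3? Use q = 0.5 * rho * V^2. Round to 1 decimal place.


Step 1: V^2 = 120.5^2 = 14520.25
Step 2: q = 0.5 * 0.38 * 14520.25
Step 3: q = 2758.8 Pa

2758.8


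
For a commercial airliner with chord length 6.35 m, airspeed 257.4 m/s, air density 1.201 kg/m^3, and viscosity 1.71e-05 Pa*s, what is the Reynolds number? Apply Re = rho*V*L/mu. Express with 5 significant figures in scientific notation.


Step 1: Numerator = rho * V * L = 1.201 * 257.4 * 6.35 = 1963.02249
Step 2: Re = 1963.02249 / 1.71e-05
Step 3: Re = 1.1480e+08

1.1480e+08


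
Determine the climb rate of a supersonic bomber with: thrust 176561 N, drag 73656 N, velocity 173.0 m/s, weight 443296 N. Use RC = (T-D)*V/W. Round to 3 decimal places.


Step 1: Excess thrust = T - D = 176561 - 73656 = 102905 N
Step 2: Excess power = 102905 * 173.0 = 17802565.0 W
Step 3: RC = 17802565.0 / 443296 = 40.160 m/s

40.160


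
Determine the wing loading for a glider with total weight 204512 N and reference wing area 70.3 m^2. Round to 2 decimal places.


Step 1: Wing loading = W / S = 204512 / 70.3
Step 2: Wing loading = 2909.13 N/m^2

2909.13


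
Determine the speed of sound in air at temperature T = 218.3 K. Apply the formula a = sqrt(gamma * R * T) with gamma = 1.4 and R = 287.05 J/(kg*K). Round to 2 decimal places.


Step 1: gamma * R * T = 1.4 * 287.05 * 218.3 = 87728.221
Step 2: a = sqrt(87728.221) = 296.19 m/s

296.19


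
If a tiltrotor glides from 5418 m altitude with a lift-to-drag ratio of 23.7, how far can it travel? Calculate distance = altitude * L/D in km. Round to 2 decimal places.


Step 1: Glide distance = altitude * L/D = 5418 * 23.7 = 128406.6 m
Step 2: Convert to km: 128406.6 / 1000 = 128.41 km

128.41


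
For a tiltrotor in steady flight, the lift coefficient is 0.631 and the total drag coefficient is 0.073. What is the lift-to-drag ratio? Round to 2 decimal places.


Step 1: L/D = CL / CD = 0.631 / 0.073
Step 2: L/D = 8.64

8.64


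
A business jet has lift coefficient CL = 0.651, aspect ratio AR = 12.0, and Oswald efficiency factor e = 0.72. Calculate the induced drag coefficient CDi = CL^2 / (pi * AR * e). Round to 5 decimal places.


Step 1: CL^2 = 0.651^2 = 0.423801
Step 2: pi * AR * e = 3.14159 * 12.0 * 0.72 = 27.143361
Step 3: CDi = 0.423801 / 27.143361 = 0.01561

0.01561


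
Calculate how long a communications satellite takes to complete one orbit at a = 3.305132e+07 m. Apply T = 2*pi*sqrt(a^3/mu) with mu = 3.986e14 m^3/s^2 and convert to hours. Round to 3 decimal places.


Step 1: a^3 / mu = 3.610492e+22 / 3.986e14 = 9.057934e+07
Step 2: sqrt(9.057934e+07) = 9517.3177 s
Step 3: T = 2*pi * 9517.3177 = 59799.07 s
Step 4: T in hours = 59799.07 / 3600 = 16.611 hours

16.611


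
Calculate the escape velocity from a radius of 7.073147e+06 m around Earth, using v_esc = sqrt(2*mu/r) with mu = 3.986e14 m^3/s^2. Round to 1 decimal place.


Step 1: 2*mu/r = 2 * 3.986e14 / 7.073147e+06 = 112707964.3615
Step 2: v_esc = sqrt(112707964.3615) = 10616.4 m/s

10616.4


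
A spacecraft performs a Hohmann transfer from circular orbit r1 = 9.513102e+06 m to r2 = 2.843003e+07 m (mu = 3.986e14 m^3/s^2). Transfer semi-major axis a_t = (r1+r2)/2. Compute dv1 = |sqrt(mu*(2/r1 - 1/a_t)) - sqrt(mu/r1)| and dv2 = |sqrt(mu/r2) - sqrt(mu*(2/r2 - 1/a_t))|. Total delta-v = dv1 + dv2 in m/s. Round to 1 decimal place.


Step 1: Transfer semi-major axis a_t = (9.513102e+06 + 2.843003e+07) / 2 = 1.897157e+07 m
Step 2: v1 (circular at r1) = sqrt(mu/r1) = 6473.03 m/s
Step 3: v_t1 = sqrt(mu*(2/r1 - 1/a_t)) = 7924.0 m/s
Step 4: dv1 = |7924.0 - 6473.03| = 1450.97 m/s
Step 5: v2 (circular at r2) = 3744.38 m/s, v_t2 = 2651.49 m/s
Step 6: dv2 = |3744.38 - 2651.49| = 1092.89 m/s
Step 7: Total delta-v = 1450.97 + 1092.89 = 2543.9 m/s

2543.9


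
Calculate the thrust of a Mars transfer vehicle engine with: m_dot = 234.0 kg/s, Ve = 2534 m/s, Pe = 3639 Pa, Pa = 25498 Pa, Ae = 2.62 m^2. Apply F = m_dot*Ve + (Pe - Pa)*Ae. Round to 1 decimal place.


Step 1: Momentum thrust = m_dot * Ve = 234.0 * 2534 = 592956.0 N
Step 2: Pressure thrust = (Pe - Pa) * Ae = (3639 - 25498) * 2.62 = -57270.58 N
Step 3: Total thrust F = 592956.0 + -57270.58 = 535685.4 N

535685.4


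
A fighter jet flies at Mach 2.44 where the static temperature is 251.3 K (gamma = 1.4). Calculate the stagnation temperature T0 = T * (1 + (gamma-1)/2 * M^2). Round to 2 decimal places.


Step 1: (gamma-1)/2 = 0.2
Step 2: M^2 = 5.9536
Step 3: 1 + 0.2 * 5.9536 = 2.19072
Step 4: T0 = 251.3 * 2.19072 = 550.53 K

550.53


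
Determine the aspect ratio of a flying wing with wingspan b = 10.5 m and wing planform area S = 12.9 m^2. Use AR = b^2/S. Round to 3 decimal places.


Step 1: b^2 = 10.5^2 = 110.25
Step 2: AR = 110.25 / 12.9 = 8.547

8.547


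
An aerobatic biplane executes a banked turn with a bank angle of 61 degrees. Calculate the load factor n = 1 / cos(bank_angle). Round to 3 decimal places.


Step 1: Convert 61 degrees to radians = 1.064651
Step 2: cos(61 deg) = 0.48481
Step 3: n = 1 / 0.48481 = 2.063

2.063


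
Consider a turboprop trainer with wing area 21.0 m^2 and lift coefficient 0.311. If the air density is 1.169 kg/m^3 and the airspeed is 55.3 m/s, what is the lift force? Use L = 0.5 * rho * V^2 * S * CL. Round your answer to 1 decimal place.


Step 1: Calculate dynamic pressure q = 0.5 * 1.169 * 55.3^2 = 0.5 * 1.169 * 3058.09 = 1787.4536 Pa
Step 2: Multiply by wing area and lift coefficient: L = 1787.4536 * 21.0 * 0.311
Step 3: L = 37536.5257 * 0.311 = 11673.9 N

11673.9


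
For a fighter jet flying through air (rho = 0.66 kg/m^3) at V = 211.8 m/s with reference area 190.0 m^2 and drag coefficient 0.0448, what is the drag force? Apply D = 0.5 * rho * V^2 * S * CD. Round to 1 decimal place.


Step 1: Dynamic pressure q = 0.5 * 0.66 * 211.8^2 = 14803.5492 Pa
Step 2: Drag D = q * S * CD = 14803.5492 * 190.0 * 0.0448
Step 3: D = 126007.8 N

126007.8


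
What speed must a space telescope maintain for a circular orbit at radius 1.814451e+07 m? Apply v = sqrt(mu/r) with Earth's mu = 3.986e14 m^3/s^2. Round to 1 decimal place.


Step 1: mu / r = 3.986e14 / 1.814451e+07 = 21968077.3964
Step 2: v = sqrt(21968077.3964) = 4687.0 m/s

4687.0


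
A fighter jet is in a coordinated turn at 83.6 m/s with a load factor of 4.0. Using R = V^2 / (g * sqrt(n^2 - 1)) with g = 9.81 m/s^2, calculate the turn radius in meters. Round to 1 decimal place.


Step 1: V^2 = 83.6^2 = 6988.96
Step 2: n^2 - 1 = 4.0^2 - 1 = 15.0
Step 3: sqrt(15.0) = 3.872983
Step 4: R = 6988.96 / (9.81 * 3.872983) = 183.9 m

183.9


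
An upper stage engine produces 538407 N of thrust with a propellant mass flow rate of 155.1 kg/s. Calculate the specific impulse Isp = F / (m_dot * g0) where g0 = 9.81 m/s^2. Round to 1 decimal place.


Step 1: m_dot * g0 = 155.1 * 9.81 = 1521.53
Step 2: Isp = 538407 / 1521.53 = 353.9 s

353.9


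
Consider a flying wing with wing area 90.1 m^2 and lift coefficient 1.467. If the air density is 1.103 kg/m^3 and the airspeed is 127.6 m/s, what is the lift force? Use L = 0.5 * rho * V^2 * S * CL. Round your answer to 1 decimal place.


Step 1: Calculate dynamic pressure q = 0.5 * 1.103 * 127.6^2 = 0.5 * 1.103 * 16281.76 = 8979.3906 Pa
Step 2: Multiply by wing area and lift coefficient: L = 8979.3906 * 90.1 * 1.467
Step 3: L = 809043.0967 * 1.467 = 1186866.2 N

1186866.2


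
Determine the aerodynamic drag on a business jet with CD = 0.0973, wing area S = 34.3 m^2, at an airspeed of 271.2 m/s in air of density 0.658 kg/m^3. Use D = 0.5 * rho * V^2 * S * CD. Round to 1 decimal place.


Step 1: Dynamic pressure q = 0.5 * 0.658 * 271.2^2 = 24197.7658 Pa
Step 2: Drag D = q * S * CD = 24197.7658 * 34.3 * 0.0973
Step 3: D = 80757.4 N

80757.4


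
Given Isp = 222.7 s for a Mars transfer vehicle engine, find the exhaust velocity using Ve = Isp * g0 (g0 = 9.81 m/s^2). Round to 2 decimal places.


Step 1: Ve = Isp * g0 = 222.7 * 9.81
Step 2: Ve = 2184.69 m/s

2184.69


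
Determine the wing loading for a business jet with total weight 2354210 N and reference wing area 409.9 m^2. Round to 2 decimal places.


Step 1: Wing loading = W / S = 2354210 / 409.9
Step 2: Wing loading = 5743.38 N/m^2

5743.38


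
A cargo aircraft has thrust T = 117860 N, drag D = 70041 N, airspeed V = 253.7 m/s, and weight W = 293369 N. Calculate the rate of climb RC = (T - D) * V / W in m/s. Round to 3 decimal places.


Step 1: Excess thrust = T - D = 117860 - 70041 = 47819 N
Step 2: Excess power = 47819 * 253.7 = 12131680.3 W
Step 3: RC = 12131680.3 / 293369 = 41.353 m/s

41.353


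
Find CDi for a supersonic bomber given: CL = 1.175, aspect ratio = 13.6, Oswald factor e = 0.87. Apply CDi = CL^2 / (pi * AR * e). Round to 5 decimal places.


Step 1: CL^2 = 1.175^2 = 1.380625
Step 2: pi * AR * e = 3.14159 * 13.6 * 0.87 = 37.171324
Step 3: CDi = 1.380625 / 37.171324 = 0.03714

0.03714


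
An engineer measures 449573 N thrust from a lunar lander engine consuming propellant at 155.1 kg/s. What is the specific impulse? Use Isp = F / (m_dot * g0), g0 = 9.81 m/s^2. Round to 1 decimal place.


Step 1: m_dot * g0 = 155.1 * 9.81 = 1521.53
Step 2: Isp = 449573 / 1521.53 = 295.5 s

295.5


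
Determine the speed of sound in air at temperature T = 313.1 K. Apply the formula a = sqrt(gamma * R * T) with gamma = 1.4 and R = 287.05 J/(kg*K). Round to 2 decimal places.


Step 1: gamma * R * T = 1.4 * 287.05 * 313.1 = 125825.497
Step 2: a = sqrt(125825.497) = 354.72 m/s

354.72


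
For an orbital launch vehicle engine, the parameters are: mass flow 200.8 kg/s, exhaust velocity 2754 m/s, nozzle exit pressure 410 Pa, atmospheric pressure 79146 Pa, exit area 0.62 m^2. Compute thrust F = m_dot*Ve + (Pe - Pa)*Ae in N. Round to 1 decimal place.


Step 1: Momentum thrust = m_dot * Ve = 200.8 * 2754 = 553003.2 N
Step 2: Pressure thrust = (Pe - Pa) * Ae = (410 - 79146) * 0.62 = -48816.32 N
Step 3: Total thrust F = 553003.2 + -48816.32 = 504186.9 N

504186.9


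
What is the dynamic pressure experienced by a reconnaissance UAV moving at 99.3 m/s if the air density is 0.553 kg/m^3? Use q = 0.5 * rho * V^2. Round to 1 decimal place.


Step 1: V^2 = 99.3^2 = 9860.49
Step 2: q = 0.5 * 0.553 * 9860.49
Step 3: q = 2726.4 Pa

2726.4


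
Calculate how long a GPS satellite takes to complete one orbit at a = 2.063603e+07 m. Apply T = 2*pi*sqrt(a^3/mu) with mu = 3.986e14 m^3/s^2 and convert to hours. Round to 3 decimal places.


Step 1: a^3 / mu = 8.787765e+21 / 3.986e14 = 2.204658e+07
Step 2: sqrt(2.204658e+07) = 4695.3782 s
Step 3: T = 2*pi * 4695.3782 = 29501.93 s
Step 4: T in hours = 29501.93 / 3600 = 8.195 hours

8.195


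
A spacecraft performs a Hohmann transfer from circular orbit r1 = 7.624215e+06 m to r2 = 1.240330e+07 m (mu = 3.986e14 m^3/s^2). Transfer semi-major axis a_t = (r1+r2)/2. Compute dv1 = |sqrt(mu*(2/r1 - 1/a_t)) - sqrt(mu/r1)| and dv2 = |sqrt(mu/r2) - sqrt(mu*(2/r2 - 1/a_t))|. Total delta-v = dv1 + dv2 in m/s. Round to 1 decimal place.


Step 1: Transfer semi-major axis a_t = (7.624215e+06 + 1.240330e+07) / 2 = 1.001376e+07 m
Step 2: v1 (circular at r1) = sqrt(mu/r1) = 7230.55 m/s
Step 3: v_t1 = sqrt(mu*(2/r1 - 1/a_t)) = 8047.13 m/s
Step 4: dv1 = |8047.13 - 7230.55| = 816.59 m/s
Step 5: v2 (circular at r2) = 5668.92 m/s, v_t2 = 4946.51 m/s
Step 6: dv2 = |5668.92 - 4946.51| = 722.4 m/s
Step 7: Total delta-v = 816.59 + 722.4 = 1539.0 m/s

1539.0


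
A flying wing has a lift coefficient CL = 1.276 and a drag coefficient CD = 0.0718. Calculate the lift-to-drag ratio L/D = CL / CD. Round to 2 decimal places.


Step 1: L/D = CL / CD = 1.276 / 0.0718
Step 2: L/D = 17.77

17.77


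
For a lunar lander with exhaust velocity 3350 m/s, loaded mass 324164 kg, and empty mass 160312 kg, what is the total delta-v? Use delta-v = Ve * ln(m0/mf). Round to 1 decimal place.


Step 1: Mass ratio m0/mf = 324164 / 160312 = 2.022082
Step 2: ln(2.022082) = 0.704128
Step 3: delta-v = 3350 * 0.704128 = 2358.8 m/s

2358.8


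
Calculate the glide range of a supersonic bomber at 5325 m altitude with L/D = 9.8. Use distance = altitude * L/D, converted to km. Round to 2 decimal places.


Step 1: Glide distance = altitude * L/D = 5325 * 9.8 = 52185.0 m
Step 2: Convert to km: 52185.0 / 1000 = 52.19 km

52.19


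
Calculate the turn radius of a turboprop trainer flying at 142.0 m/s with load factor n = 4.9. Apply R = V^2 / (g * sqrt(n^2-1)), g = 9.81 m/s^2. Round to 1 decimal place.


Step 1: V^2 = 142.0^2 = 20164.0
Step 2: n^2 - 1 = 4.9^2 - 1 = 23.01
Step 3: sqrt(23.01) = 4.796874
Step 4: R = 20164.0 / (9.81 * 4.796874) = 428.5 m

428.5


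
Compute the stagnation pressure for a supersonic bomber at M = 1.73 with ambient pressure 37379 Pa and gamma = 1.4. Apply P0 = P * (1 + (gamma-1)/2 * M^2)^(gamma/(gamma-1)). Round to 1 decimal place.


Step 1: (gamma-1)/2 * M^2 = 0.2 * 2.9929 = 0.59858
Step 2: 1 + 0.59858 = 1.59858
Step 3: Exponent gamma/(gamma-1) = 3.5
Step 4: P0 = 37379 * 1.59858^3.5 = 193062.5 Pa

193062.5


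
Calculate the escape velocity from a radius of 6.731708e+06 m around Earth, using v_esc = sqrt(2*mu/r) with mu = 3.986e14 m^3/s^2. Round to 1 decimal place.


Step 1: 2*mu/r = 2 * 3.986e14 / 6.731708e+06 = 118424625.6671
Step 2: v_esc = sqrt(118424625.6671) = 10882.3 m/s

10882.3


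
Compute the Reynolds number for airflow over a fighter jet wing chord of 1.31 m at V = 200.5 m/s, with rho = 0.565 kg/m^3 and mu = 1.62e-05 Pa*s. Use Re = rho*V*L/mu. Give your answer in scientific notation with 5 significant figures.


Step 1: Numerator = rho * V * L = 0.565 * 200.5 * 1.31 = 148.400075
Step 2: Re = 148.400075 / 1.62e-05
Step 3: Re = 9.1605e+06

9.1605e+06


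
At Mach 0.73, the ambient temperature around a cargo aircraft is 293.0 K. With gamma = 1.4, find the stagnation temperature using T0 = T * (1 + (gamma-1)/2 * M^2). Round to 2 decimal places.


Step 1: (gamma-1)/2 = 0.2
Step 2: M^2 = 0.5329
Step 3: 1 + 0.2 * 0.5329 = 1.10658
Step 4: T0 = 293.0 * 1.10658 = 324.23 K

324.23


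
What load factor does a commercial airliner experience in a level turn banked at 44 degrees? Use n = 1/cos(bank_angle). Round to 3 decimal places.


Step 1: Convert 44 degrees to radians = 0.767945
Step 2: cos(44 deg) = 0.71934
Step 3: n = 1 / 0.71934 = 1.390

1.390


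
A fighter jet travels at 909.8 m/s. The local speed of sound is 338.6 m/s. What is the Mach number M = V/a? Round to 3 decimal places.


Step 1: M = V / a = 909.8 / 338.6
Step 2: M = 2.687

2.687


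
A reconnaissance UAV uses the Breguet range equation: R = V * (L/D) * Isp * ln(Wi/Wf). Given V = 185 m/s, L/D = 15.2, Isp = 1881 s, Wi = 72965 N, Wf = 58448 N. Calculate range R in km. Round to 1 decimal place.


Step 1: Coefficient = V * (L/D) * Isp = 185 * 15.2 * 1881 = 5289372.0 m
Step 2: Wi/Wf = 72965 / 58448 = 1.248375
Step 3: ln(1.248375) = 0.221842
Step 4: R = 5289372.0 * 0.221842 = 1173407.0 m = 1173.4 km

1173.4


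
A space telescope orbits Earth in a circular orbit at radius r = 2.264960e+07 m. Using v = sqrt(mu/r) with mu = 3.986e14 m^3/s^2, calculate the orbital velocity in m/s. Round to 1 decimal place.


Step 1: mu / r = 3.986e14 / 2.264960e+07 = 17598544.7867
Step 2: v = sqrt(17598544.7867) = 4195.1 m/s

4195.1


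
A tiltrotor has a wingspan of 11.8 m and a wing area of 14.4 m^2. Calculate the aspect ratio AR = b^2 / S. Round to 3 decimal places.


Step 1: b^2 = 11.8^2 = 139.24
Step 2: AR = 139.24 / 14.4 = 9.669

9.669


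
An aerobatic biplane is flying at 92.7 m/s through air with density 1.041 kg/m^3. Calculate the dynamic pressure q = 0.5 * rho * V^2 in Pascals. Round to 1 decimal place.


Step 1: V^2 = 92.7^2 = 8593.29
Step 2: q = 0.5 * 1.041 * 8593.29
Step 3: q = 4472.8 Pa

4472.8


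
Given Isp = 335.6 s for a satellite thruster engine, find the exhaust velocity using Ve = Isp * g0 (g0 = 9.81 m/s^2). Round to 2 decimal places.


Step 1: Ve = Isp * g0 = 335.6 * 9.81
Step 2: Ve = 3292.24 m/s

3292.24


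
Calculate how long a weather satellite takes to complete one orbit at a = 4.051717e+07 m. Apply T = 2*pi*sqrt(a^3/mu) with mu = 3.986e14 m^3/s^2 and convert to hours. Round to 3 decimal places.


Step 1: a^3 / mu = 6.651465e+22 / 3.986e14 = 1.668707e+08
Step 2: sqrt(1.668707e+08) = 12917.8432 s
Step 3: T = 2*pi * 12917.8432 = 81165.2 s
Step 4: T in hours = 81165.2 / 3600 = 22.546 hours

22.546


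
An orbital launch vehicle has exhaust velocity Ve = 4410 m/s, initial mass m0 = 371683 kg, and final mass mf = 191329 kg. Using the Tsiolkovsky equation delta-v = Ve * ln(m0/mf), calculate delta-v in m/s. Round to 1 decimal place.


Step 1: Mass ratio m0/mf = 371683 / 191329 = 1.942638
Step 2: ln(1.942638) = 0.664047
Step 3: delta-v = 4410 * 0.664047 = 2928.4 m/s

2928.4


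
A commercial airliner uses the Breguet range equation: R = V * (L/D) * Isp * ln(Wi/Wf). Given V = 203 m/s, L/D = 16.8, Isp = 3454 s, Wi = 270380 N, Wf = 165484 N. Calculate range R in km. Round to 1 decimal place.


Step 1: Coefficient = V * (L/D) * Isp = 203 * 16.8 * 3454 = 11779521.6 m
Step 2: Wi/Wf = 270380 / 165484 = 1.633874
Step 3: ln(1.633874) = 0.490954
Step 4: R = 11779521.6 * 0.490954 = 5783201.6 m = 5783.2 km

5783.2


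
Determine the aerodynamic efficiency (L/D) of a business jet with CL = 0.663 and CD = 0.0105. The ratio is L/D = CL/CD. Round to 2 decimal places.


Step 1: L/D = CL / CD = 0.663 / 0.0105
Step 2: L/D = 63.14

63.14


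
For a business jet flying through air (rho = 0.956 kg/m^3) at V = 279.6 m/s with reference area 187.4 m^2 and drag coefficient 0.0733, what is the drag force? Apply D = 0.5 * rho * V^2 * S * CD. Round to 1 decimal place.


Step 1: Dynamic pressure q = 0.5 * 0.956 * 279.6^2 = 37368.2045 Pa
Step 2: Drag D = q * S * CD = 37368.2045 * 187.4 * 0.0733
Step 3: D = 513305.4 N

513305.4


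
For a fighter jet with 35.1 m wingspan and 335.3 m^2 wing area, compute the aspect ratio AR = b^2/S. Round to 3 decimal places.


Step 1: b^2 = 35.1^2 = 1232.01
Step 2: AR = 1232.01 / 335.3 = 3.674

3.674


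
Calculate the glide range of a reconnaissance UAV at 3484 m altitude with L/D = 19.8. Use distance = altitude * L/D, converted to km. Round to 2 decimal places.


Step 1: Glide distance = altitude * L/D = 3484 * 19.8 = 68983.2 m
Step 2: Convert to km: 68983.2 / 1000 = 68.98 km

68.98


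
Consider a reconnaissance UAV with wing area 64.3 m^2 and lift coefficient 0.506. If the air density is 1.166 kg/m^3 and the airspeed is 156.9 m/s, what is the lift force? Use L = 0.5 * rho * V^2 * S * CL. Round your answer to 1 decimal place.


Step 1: Calculate dynamic pressure q = 0.5 * 1.166 * 156.9^2 = 0.5 * 1.166 * 24617.61 = 14352.0666 Pa
Step 2: Multiply by wing area and lift coefficient: L = 14352.0666 * 64.3 * 0.506
Step 3: L = 922837.8843 * 0.506 = 466956.0 N

466956.0


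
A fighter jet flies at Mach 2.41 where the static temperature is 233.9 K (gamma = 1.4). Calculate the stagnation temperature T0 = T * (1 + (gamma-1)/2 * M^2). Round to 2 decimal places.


Step 1: (gamma-1)/2 = 0.2
Step 2: M^2 = 5.8081
Step 3: 1 + 0.2 * 5.8081 = 2.16162
Step 4: T0 = 233.9 * 2.16162 = 505.60 K

505.60


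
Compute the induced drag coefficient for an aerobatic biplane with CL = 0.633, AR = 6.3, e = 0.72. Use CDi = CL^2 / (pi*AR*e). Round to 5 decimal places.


Step 1: CL^2 = 0.633^2 = 0.400689
Step 2: pi * AR * e = 3.14159 * 6.3 * 0.72 = 14.250264
Step 3: CDi = 0.400689 / 14.250264 = 0.02812

0.02812


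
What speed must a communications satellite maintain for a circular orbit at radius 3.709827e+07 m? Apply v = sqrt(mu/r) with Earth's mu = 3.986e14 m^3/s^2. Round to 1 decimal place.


Step 1: mu / r = 3.986e14 / 3.709827e+07 = 10744436.3309
Step 2: v = sqrt(10744436.3309) = 3277.9 m/s

3277.9


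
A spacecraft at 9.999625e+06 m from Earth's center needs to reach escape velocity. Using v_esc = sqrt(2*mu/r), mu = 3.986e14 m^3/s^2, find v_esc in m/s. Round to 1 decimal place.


Step 1: 2*mu/r = 2 * 3.986e14 / 9.999625e+06 = 79722989.6121
Step 2: v_esc = sqrt(79722989.6121) = 8928.8 m/s

8928.8


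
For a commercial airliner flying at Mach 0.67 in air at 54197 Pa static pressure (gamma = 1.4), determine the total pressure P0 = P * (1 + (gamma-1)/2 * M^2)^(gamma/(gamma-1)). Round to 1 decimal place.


Step 1: (gamma-1)/2 * M^2 = 0.2 * 0.4489 = 0.08978
Step 2: 1 + 0.08978 = 1.08978
Step 3: Exponent gamma/(gamma-1) = 3.5
Step 4: P0 = 54197 * 1.08978^3.5 = 73225.3 Pa

73225.3


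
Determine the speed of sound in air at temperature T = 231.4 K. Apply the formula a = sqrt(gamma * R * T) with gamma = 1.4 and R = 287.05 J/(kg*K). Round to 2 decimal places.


Step 1: gamma * R * T = 1.4 * 287.05 * 231.4 = 92992.718
Step 2: a = sqrt(92992.718) = 304.95 m/s

304.95


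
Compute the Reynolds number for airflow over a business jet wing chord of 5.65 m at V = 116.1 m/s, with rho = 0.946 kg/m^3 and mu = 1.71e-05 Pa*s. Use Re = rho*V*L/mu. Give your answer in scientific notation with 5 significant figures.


Step 1: Numerator = rho * V * L = 0.946 * 116.1 * 5.65 = 620.54289
Step 2: Re = 620.54289 / 1.71e-05
Step 3: Re = 3.6289e+07

3.6289e+07


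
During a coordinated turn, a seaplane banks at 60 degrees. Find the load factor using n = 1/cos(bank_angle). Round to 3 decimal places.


Step 1: Convert 60 degrees to radians = 1.047198
Step 2: cos(60 deg) = 0.5
Step 3: n = 1 / 0.5 = 2.000

2.000


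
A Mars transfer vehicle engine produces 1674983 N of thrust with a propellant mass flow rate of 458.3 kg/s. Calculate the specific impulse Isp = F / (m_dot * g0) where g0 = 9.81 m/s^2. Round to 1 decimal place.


Step 1: m_dot * g0 = 458.3 * 9.81 = 4495.92
Step 2: Isp = 1674983 / 4495.92 = 372.6 s

372.6


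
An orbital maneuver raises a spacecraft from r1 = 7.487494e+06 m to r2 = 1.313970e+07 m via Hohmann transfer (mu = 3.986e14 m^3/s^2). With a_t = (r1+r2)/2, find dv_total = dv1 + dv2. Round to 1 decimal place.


Step 1: Transfer semi-major axis a_t = (7.487494e+06 + 1.313970e+07) / 2 = 1.031360e+07 m
Step 2: v1 (circular at r1) = sqrt(mu/r1) = 7296.26 m/s
Step 3: v_t1 = sqrt(mu*(2/r1 - 1/a_t)) = 8235.46 m/s
Step 4: dv1 = |8235.46 - 7296.26| = 939.2 m/s
Step 5: v2 (circular at r2) = 5507.77 m/s, v_t2 = 4692.88 m/s
Step 6: dv2 = |5507.77 - 4692.88| = 814.9 m/s
Step 7: Total delta-v = 939.2 + 814.9 = 1754.1 m/s

1754.1


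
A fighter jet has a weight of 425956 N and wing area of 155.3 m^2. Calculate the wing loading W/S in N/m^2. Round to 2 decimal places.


Step 1: Wing loading = W / S = 425956 / 155.3
Step 2: Wing loading = 2742.79 N/m^2

2742.79


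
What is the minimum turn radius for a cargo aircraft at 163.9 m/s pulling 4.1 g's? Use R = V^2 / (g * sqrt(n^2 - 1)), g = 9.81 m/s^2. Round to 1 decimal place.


Step 1: V^2 = 163.9^2 = 26863.21
Step 2: n^2 - 1 = 4.1^2 - 1 = 15.81
Step 3: sqrt(15.81) = 3.976179
Step 4: R = 26863.21 / (9.81 * 3.976179) = 688.7 m

688.7


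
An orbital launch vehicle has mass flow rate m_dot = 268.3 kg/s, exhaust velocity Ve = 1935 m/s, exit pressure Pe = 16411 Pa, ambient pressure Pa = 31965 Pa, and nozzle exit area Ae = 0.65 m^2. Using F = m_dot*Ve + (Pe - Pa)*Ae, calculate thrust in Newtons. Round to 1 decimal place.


Step 1: Momentum thrust = m_dot * Ve = 268.3 * 1935 = 519160.5 N
Step 2: Pressure thrust = (Pe - Pa) * Ae = (16411 - 31965) * 0.65 = -10110.10 N
Step 3: Total thrust F = 519160.5 + -10110.10 = 509050.4 N

509050.4


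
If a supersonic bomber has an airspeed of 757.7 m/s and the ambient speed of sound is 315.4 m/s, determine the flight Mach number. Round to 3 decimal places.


Step 1: M = V / a = 757.7 / 315.4
Step 2: M = 2.402

2.402


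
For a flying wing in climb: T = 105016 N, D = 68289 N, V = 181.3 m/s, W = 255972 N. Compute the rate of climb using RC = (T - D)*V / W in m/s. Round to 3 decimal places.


Step 1: Excess thrust = T - D = 105016 - 68289 = 36727 N
Step 2: Excess power = 36727 * 181.3 = 6658605.1 W
Step 3: RC = 6658605.1 / 255972 = 26.013 m/s

26.013


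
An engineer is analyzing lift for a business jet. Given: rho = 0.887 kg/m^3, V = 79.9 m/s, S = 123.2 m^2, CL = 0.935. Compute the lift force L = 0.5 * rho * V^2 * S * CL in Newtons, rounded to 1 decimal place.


Step 1: Calculate dynamic pressure q = 0.5 * 0.887 * 79.9^2 = 0.5 * 0.887 * 6384.01 = 2831.3084 Pa
Step 2: Multiply by wing area and lift coefficient: L = 2831.3084 * 123.2 * 0.935
Step 3: L = 348817.1992 * 0.935 = 326144.1 N

326144.1


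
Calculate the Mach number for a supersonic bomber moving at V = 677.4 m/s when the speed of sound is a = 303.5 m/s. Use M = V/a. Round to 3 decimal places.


Step 1: M = V / a = 677.4 / 303.5
Step 2: M = 2.232

2.232


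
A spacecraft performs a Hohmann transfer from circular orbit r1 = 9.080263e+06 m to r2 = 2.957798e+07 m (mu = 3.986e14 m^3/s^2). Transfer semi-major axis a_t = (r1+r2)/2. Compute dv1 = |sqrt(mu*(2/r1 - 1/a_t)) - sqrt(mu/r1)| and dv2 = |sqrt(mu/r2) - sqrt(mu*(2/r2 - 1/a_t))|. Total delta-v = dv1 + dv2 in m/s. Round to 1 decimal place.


Step 1: Transfer semi-major axis a_t = (9.080263e+06 + 2.957798e+07) / 2 = 1.932912e+07 m
Step 2: v1 (circular at r1) = sqrt(mu/r1) = 6625.51 m/s
Step 3: v_t1 = sqrt(mu*(2/r1 - 1/a_t)) = 8195.92 m/s
Step 4: dv1 = |8195.92 - 6625.51| = 1570.41 m/s
Step 5: v2 (circular at r2) = 3671.0 m/s, v_t2 = 2516.1 m/s
Step 6: dv2 = |3671.0 - 2516.1| = 1154.9 m/s
Step 7: Total delta-v = 1570.41 + 1154.9 = 2725.3 m/s

2725.3


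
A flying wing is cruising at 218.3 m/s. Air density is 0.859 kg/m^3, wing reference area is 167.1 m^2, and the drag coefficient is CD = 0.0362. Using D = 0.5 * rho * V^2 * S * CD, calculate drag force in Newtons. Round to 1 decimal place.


Step 1: Dynamic pressure q = 0.5 * 0.859 * 218.3^2 = 20467.7753 Pa
Step 2: Drag D = q * S * CD = 20467.7753 * 167.1 * 0.0362
Step 3: D = 123810.0 N

123810.0


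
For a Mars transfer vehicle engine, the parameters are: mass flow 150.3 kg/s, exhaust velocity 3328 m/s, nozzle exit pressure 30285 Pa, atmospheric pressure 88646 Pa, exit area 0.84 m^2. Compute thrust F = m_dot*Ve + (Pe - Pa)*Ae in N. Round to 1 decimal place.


Step 1: Momentum thrust = m_dot * Ve = 150.3 * 3328 = 500198.4 N
Step 2: Pressure thrust = (Pe - Pa) * Ae = (30285 - 88646) * 0.84 = -49023.24 N
Step 3: Total thrust F = 500198.4 + -49023.24 = 451175.2 N

451175.2


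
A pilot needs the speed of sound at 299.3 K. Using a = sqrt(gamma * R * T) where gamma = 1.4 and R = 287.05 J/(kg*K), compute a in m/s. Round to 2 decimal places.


Step 1: gamma * R * T = 1.4 * 287.05 * 299.3 = 120279.691
Step 2: a = sqrt(120279.691) = 346.81 m/s

346.81


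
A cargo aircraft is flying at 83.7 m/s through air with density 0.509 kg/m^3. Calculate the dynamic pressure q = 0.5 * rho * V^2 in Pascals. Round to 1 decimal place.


Step 1: V^2 = 83.7^2 = 7005.69
Step 2: q = 0.5 * 0.509 * 7005.69
Step 3: q = 1782.9 Pa

1782.9


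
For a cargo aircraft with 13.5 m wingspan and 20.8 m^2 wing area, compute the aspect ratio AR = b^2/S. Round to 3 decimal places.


Step 1: b^2 = 13.5^2 = 182.25
Step 2: AR = 182.25 / 20.8 = 8.762

8.762


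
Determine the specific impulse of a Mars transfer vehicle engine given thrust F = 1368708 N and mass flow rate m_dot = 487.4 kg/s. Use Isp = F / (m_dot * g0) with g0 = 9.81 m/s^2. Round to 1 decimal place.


Step 1: m_dot * g0 = 487.4 * 9.81 = 4781.39
Step 2: Isp = 1368708 / 4781.39 = 286.3 s

286.3


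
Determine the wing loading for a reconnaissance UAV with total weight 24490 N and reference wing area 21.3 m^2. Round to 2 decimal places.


Step 1: Wing loading = W / S = 24490 / 21.3
Step 2: Wing loading = 1149.77 N/m^2

1149.77


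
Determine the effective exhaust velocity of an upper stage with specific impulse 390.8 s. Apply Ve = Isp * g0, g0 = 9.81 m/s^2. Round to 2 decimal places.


Step 1: Ve = Isp * g0 = 390.8 * 9.81
Step 2: Ve = 3833.75 m/s

3833.75


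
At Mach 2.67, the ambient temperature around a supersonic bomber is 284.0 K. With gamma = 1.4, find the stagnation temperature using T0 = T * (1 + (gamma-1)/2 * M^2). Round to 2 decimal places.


Step 1: (gamma-1)/2 = 0.2
Step 2: M^2 = 7.1289
Step 3: 1 + 0.2 * 7.1289 = 2.42578
Step 4: T0 = 284.0 * 2.42578 = 688.92 K

688.92


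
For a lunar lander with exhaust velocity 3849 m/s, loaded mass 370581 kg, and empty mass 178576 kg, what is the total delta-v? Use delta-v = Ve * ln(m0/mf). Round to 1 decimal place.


Step 1: Mass ratio m0/mf = 370581 / 178576 = 2.0752
Step 2: ln(2.0752) = 0.730058
Step 3: delta-v = 3849 * 0.730058 = 2810.0 m/s

2810.0


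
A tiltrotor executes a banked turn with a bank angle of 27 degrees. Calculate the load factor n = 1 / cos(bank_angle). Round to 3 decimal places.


Step 1: Convert 27 degrees to radians = 0.471239
Step 2: cos(27 deg) = 0.891007
Step 3: n = 1 / 0.891007 = 1.122

1.122


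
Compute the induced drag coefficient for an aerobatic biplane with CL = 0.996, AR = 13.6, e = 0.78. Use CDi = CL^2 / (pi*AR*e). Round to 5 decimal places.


Step 1: CL^2 = 0.996^2 = 0.992016
Step 2: pi * AR * e = 3.14159 * 13.6 * 0.78 = 33.326015
Step 3: CDi = 0.992016 / 33.326015 = 0.02977

0.02977


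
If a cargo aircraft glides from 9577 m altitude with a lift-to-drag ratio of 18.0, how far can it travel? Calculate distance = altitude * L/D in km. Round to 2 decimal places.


Step 1: Glide distance = altitude * L/D = 9577 * 18.0 = 172386.0 m
Step 2: Convert to km: 172386.0 / 1000 = 172.39 km

172.39


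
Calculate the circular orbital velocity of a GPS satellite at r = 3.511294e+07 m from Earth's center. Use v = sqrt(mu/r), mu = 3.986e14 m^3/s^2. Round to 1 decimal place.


Step 1: mu / r = 3.986e14 / 3.511294e+07 = 11351940.3388
Step 2: v = sqrt(11351940.3388) = 3369.3 m/s

3369.3


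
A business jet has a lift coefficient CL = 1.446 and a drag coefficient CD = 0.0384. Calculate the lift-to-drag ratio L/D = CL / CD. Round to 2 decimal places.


Step 1: L/D = CL / CD = 1.446 / 0.0384
Step 2: L/D = 37.66

37.66


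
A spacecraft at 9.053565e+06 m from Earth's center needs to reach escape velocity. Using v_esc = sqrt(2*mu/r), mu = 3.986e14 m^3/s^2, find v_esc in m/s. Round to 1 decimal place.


Step 1: 2*mu/r = 2 * 3.986e14 / 9.053565e+06 = 88053711.4385
Step 2: v_esc = sqrt(88053711.4385) = 9383.7 m/s

9383.7


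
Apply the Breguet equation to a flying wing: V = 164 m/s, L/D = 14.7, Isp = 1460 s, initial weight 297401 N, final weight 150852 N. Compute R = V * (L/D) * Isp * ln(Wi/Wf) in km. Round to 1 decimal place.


Step 1: Coefficient = V * (L/D) * Isp = 164 * 14.7 * 1460 = 3519768.0 m
Step 2: Wi/Wf = 297401 / 150852 = 1.971475
Step 3: ln(1.971475) = 0.678782
Step 4: R = 3519768.0 * 0.678782 = 2389155.8 m = 2389.2 km

2389.2


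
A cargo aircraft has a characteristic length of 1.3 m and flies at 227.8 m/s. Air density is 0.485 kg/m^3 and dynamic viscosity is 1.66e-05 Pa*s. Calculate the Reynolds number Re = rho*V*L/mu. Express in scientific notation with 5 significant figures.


Step 1: Numerator = rho * V * L = 0.485 * 227.8 * 1.3 = 143.6279
Step 2: Re = 143.6279 / 1.66e-05
Step 3: Re = 8.6523e+06

8.6523e+06


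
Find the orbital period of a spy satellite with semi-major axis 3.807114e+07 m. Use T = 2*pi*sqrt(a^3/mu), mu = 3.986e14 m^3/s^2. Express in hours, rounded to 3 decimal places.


Step 1: a^3 / mu = 5.518076e+22 / 3.986e14 = 1.384364e+08
Step 2: sqrt(1.384364e+08) = 11765.9006 s
Step 3: T = 2*pi * 11765.9006 = 73927.33 s
Step 4: T in hours = 73927.33 / 3600 = 20.535 hours

20.535


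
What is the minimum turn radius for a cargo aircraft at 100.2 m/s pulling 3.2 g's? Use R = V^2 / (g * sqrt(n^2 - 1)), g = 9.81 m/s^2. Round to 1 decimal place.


Step 1: V^2 = 100.2^2 = 10040.04
Step 2: n^2 - 1 = 3.2^2 - 1 = 9.24
Step 3: sqrt(9.24) = 3.039737
Step 4: R = 10040.04 / (9.81 * 3.039737) = 336.7 m

336.7


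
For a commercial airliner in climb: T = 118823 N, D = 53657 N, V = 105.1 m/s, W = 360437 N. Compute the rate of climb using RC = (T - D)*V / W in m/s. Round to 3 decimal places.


Step 1: Excess thrust = T - D = 118823 - 53657 = 65166 N
Step 2: Excess power = 65166 * 105.1 = 6848946.6 W
Step 3: RC = 6848946.6 / 360437 = 19.002 m/s

19.002


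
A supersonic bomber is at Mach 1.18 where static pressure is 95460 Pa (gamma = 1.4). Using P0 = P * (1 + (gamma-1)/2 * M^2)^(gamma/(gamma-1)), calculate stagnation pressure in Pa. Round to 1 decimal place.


Step 1: (gamma-1)/2 * M^2 = 0.2 * 1.3924 = 0.27848
Step 2: 1 + 0.27848 = 1.27848
Step 3: Exponent gamma/(gamma-1) = 3.5
Step 4: P0 = 95460 * 1.27848^3.5 = 225553.8 Pa

225553.8


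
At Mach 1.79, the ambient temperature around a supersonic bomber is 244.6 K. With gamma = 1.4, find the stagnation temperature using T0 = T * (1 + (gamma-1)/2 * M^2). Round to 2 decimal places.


Step 1: (gamma-1)/2 = 0.2
Step 2: M^2 = 3.2041
Step 3: 1 + 0.2 * 3.2041 = 1.64082
Step 4: T0 = 244.6 * 1.64082 = 401.34 K

401.34


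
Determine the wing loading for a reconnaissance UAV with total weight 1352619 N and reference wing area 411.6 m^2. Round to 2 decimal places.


Step 1: Wing loading = W / S = 1352619 / 411.6
Step 2: Wing loading = 3286.25 N/m^2

3286.25


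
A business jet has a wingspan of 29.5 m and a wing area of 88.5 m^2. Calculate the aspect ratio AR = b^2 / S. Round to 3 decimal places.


Step 1: b^2 = 29.5^2 = 870.25
Step 2: AR = 870.25 / 88.5 = 9.833

9.833


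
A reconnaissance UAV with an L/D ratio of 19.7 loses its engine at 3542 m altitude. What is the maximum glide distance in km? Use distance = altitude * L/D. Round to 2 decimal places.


Step 1: Glide distance = altitude * L/D = 3542 * 19.7 = 69777.4 m
Step 2: Convert to km: 69777.4 / 1000 = 69.78 km

69.78


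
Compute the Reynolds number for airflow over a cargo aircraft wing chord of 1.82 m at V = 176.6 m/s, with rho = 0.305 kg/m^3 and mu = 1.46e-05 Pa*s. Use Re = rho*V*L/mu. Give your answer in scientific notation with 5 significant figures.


Step 1: Numerator = rho * V * L = 0.305 * 176.6 * 1.82 = 98.03066
Step 2: Re = 98.03066 / 1.46e-05
Step 3: Re = 6.7144e+06

6.7144e+06


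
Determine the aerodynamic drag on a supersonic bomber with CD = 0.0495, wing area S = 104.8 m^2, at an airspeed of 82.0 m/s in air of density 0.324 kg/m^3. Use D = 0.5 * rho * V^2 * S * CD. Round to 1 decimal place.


Step 1: Dynamic pressure q = 0.5 * 0.324 * 82.0^2 = 1089.288 Pa
Step 2: Drag D = q * S * CD = 1089.288 * 104.8 * 0.0495
Step 3: D = 5650.8 N

5650.8


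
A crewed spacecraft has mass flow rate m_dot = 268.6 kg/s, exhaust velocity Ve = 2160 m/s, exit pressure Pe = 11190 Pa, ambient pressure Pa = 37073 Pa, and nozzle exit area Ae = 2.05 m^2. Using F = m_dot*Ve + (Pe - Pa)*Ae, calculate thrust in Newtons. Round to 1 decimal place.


Step 1: Momentum thrust = m_dot * Ve = 268.6 * 2160 = 580176.0 N
Step 2: Pressure thrust = (Pe - Pa) * Ae = (11190 - 37073) * 2.05 = -53060.15 N
Step 3: Total thrust F = 580176.0 + -53060.15 = 527115.9 N

527115.9


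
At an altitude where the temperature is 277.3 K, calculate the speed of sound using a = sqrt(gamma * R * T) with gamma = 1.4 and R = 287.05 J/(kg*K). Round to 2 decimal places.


Step 1: gamma * R * T = 1.4 * 287.05 * 277.3 = 111438.551
Step 2: a = sqrt(111438.551) = 333.82 m/s

333.82
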